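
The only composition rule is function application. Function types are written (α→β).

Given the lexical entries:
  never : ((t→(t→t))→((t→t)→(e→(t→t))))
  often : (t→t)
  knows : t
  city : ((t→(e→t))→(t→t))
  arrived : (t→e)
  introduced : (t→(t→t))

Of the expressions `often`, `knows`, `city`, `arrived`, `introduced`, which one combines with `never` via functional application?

introduced

often : (t→t) — never needs (t→(t→t)); often needs t; neither fits.
knows : t — never needs (t→(t→t)); knows needs nothing (atomic); neither fits.
city : ((t→(e→t))→(t→t)) — never needs (t→(t→t)); city needs (t→(e→t)); neither fits.
arrived : (t→e) — never needs (t→(t→t)); arrived needs t; neither fits.
introduced — combines: never : ((t→(t→t))→((t→t)→(e→(t→t)))) takes introduced : (t→(t→t)) as argument, giving ((t→t)→(e→(t→t))).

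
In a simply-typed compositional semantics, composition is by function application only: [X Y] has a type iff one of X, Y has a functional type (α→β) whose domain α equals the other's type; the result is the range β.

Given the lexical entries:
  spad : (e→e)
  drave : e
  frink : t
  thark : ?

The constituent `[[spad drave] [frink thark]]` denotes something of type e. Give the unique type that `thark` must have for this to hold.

(t→(e→e))

For [[spad drave] [frink thark]] to have type e with [spad drave] of type e, [frink thark] must be the function: [frink thark] : (e→e).
For [frink thark] to have type (e→e) with frink of type t, thark must be the function: thark : (t→(e→e)).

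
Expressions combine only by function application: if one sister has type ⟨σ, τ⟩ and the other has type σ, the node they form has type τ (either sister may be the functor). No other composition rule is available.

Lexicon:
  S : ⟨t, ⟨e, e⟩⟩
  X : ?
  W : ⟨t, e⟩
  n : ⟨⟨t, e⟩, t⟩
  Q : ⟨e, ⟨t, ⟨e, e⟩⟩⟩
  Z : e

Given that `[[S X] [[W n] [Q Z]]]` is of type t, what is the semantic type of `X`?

[[S X] [[W n] [Q Z]]] is required to be t. [[W n] [Q Z]] : ⟨e, e⟩ cannot yield t as functor, so [S X] : ⟨⟨e, e⟩, t⟩.
[S X] is required to be ⟨⟨e, e⟩, t⟩. S : ⟨t, ⟨e, e⟩⟩ cannot yield ⟨⟨e, e⟩, t⟩ as functor, so X : ⟨⟨t, ⟨e, e⟩⟩, ⟨⟨e, e⟩, t⟩⟩.

⟨⟨t, ⟨e, e⟩⟩, ⟨⟨e, e⟩, t⟩⟩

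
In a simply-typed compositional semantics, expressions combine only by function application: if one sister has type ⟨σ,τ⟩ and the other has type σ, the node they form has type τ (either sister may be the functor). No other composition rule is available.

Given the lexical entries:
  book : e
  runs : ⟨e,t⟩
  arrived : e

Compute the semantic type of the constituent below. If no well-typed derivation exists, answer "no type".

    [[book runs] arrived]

no type

[book runs]: runs is ⟨e,t⟩, book is e; result t.
[[book runs] arrived]: t with e — neither is a function whose domain matches the other; composition fails here.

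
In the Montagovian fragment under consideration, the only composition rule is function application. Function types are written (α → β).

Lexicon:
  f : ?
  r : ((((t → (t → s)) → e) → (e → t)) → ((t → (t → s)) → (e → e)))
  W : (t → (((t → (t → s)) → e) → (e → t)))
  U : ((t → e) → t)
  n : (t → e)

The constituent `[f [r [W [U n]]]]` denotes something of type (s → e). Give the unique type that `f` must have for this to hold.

For [f [r [W [U n]]]] to have type (s → e) with [r [W [U n]]] of type ((t → (t → s)) → (e → e)), f must be the function: f : (((t → (t → s)) → (e → e)) → (s → e)).

(((t → (t → s)) → (e → e)) → (s → e))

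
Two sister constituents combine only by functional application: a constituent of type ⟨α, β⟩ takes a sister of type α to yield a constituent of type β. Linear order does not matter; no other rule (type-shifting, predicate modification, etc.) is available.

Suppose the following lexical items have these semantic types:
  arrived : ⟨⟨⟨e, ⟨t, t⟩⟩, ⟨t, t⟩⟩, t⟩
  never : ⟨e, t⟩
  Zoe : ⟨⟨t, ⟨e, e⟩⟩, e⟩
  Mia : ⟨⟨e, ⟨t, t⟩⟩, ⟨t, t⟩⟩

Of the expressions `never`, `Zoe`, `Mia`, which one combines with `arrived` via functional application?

never : ⟨e, t⟩ — does not combine with arrived.
Zoe : ⟨⟨t, ⟨e, e⟩⟩, e⟩ — does not combine with arrived.
Mia — combines: arrived : ⟨⟨⟨e, ⟨t, t⟩⟩, ⟨t, t⟩⟩, t⟩ takes Mia : ⟨⟨e, ⟨t, t⟩⟩, ⟨t, t⟩⟩ as argument, giving t.

Mia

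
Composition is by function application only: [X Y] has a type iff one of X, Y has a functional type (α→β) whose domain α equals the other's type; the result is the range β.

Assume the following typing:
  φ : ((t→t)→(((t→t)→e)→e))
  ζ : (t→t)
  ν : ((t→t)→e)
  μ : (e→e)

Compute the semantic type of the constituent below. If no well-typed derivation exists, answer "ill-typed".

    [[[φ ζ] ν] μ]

e

[φ ζ] — φ of type ((t→t)→(((t→t)→e)→e)) combines with ζ of type (t→t): type (((t→t)→e)→e).
[[φ ζ] ν] — [φ ζ] of type (((t→t)→e)→e) combines with ν of type ((t→t)→e): type e.
[[[φ ζ] ν] μ] — μ of type (e→e) combines with [[φ ζ] ν] of type e: type e.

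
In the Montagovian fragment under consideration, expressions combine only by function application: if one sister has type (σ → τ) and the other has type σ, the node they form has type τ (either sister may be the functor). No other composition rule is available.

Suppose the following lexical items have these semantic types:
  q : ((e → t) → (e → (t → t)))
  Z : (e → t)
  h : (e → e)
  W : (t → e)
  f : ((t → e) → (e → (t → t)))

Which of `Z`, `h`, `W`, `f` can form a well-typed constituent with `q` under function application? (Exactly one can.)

Z

Z — combines: q : ((e → t) → (e → (t → t))) takes Z : (e → t) as argument, giving (e → (t → t)).
h : (e → e) — no; q wants (e → t), and h wants e.
W : (t → e) — no; q wants (e → t), and W wants t.
f : ((t → e) → (e → (t → t))) — no; q wants (e → t), and f wants (t → e).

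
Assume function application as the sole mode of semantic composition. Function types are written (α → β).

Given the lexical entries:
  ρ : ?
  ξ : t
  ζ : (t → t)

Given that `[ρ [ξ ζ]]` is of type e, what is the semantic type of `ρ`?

(t → e)

[ρ [ξ ζ]] must have type e. The sister [ξ ζ] has type t; that is not a function onto e, so ρ must be the functor, of type (t → e).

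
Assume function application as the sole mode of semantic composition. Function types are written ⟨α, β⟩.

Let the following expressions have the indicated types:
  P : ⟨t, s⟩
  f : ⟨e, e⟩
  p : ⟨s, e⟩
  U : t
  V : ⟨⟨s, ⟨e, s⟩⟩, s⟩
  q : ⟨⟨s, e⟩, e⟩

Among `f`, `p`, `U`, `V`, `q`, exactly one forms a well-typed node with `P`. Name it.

U

f : ⟨e, e⟩ — neither side's domain matches the other.
p : ⟨s, e⟩ — neither side's domain matches the other.
U — combines: P : ⟨t, s⟩ takes U : t as argument, giving s.
V : ⟨⟨s, ⟨e, s⟩⟩, s⟩ — neither side's domain matches the other.
q : ⟨⟨s, e⟩, e⟩ — neither side's domain matches the other.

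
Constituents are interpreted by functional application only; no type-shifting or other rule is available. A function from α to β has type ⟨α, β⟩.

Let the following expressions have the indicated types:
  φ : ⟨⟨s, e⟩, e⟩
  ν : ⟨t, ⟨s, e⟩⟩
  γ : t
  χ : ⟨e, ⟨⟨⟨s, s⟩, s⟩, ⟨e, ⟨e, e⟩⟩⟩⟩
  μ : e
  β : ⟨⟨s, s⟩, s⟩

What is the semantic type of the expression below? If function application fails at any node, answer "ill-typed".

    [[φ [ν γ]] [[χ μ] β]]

⟨e, e⟩

[ν γ]: ⟨t, ⟨s, e⟩⟩ applied to t yields ⟨s, e⟩.
[φ [ν γ]]: ⟨⟨s, e⟩, e⟩ applied to ⟨s, e⟩ yields e.
[χ μ]: ⟨e, ⟨⟨⟨s, s⟩, s⟩, ⟨e, ⟨e, e⟩⟩⟩⟩ applied to e yields ⟨⟨⟨s, s⟩, s⟩, ⟨e, ⟨e, e⟩⟩⟩.
[[χ μ] β]: ⟨⟨⟨s, s⟩, s⟩, ⟨e, ⟨e, e⟩⟩⟩ applied to ⟨⟨s, s⟩, s⟩ yields ⟨e, ⟨e, e⟩⟩.
[[φ [ν γ]] [[χ μ] β]]: ⟨e, ⟨e, e⟩⟩ applied to e yields ⟨e, e⟩.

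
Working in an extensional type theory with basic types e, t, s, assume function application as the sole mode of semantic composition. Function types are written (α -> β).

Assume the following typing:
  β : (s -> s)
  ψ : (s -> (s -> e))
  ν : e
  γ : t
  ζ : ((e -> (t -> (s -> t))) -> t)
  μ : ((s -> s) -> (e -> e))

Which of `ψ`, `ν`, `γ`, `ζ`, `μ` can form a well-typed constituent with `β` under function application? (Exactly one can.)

ψ : (s -> (s -> e)) — does not combine with β.
ν : e — does not combine with β.
γ : t — does not combine with β.
ζ : ((e -> (t -> (s -> t))) -> t) — does not combine with β.
μ — combines: μ : ((s -> s) -> (e -> e)) takes β : (s -> s) as argument, giving (e -> e).

μ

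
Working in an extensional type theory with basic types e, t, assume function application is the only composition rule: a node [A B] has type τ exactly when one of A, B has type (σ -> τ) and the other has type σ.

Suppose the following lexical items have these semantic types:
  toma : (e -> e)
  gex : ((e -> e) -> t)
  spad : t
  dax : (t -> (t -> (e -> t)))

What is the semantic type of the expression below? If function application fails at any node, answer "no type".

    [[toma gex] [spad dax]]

(e -> t)

[toma gex]: gex is ((e -> e) -> t), toma is (e -> e); result t.
[spad dax]: dax is (t -> (t -> (e -> t))), spad is t; result (t -> (e -> t)).
[[toma gex] [spad dax]]: [spad dax] is (t -> (e -> t)), [toma gex] is t; result (e -> t).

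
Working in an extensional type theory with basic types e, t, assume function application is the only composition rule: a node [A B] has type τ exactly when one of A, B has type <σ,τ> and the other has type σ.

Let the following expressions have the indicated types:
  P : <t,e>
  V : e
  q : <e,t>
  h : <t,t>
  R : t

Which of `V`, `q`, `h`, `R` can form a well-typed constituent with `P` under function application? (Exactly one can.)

R

V : e — P needs t; V needs nothing (atomic); neither fits.
q : <e,t> — P needs t; q needs e; neither fits.
h : <t,t> — P needs t; h needs t; neither fits.
R — combines: P : <t,e> takes R : t as argument, giving e.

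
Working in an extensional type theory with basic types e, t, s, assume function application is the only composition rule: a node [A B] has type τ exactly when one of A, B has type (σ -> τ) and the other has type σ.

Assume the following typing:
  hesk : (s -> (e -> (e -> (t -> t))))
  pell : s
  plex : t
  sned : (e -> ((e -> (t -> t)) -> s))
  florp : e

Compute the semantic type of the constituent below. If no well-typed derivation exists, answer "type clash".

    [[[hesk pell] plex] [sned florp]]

[hesk pell] — hesk of type (s -> (e -> (e -> (t -> t)))) combines with pell of type s: type (e -> (e -> (t -> t))).
At [[hesk pell] plex]: neither (e -> (e -> (t -> t))) nor t can take the other as argument; the node is ill-typed.

type clash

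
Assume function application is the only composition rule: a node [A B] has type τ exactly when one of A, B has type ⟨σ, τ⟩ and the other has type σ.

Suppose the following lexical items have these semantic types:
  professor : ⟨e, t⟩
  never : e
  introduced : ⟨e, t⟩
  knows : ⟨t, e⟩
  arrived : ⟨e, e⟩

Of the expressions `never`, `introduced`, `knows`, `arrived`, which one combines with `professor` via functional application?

never — combines: professor : ⟨e, t⟩ takes never : e as argument, giving t.
introduced : ⟨e, t⟩ — professor needs e; introduced needs e; neither fits.
knows : ⟨t, e⟩ — professor needs e; knows needs t; neither fits.
arrived : ⟨e, e⟩ — professor needs e; arrived needs e; neither fits.

never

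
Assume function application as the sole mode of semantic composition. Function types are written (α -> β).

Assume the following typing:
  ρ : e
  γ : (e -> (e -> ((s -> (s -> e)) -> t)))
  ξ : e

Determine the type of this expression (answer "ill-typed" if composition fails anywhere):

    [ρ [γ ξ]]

[γ ξ]: γ is (e -> (e -> ((s -> (s -> e)) -> t))), ξ is e; result (e -> ((s -> (s -> e)) -> t)).
[ρ [γ ξ]]: [γ ξ] is (e -> ((s -> (s -> e)) -> t)), ρ is e; result ((s -> (s -> e)) -> t).

((s -> (s -> e)) -> t)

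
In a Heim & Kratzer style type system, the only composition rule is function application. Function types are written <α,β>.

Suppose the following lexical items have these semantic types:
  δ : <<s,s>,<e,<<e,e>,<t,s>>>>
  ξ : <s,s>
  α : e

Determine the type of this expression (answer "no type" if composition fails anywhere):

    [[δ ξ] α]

[δ ξ]: δ is <<s,s>,<e,<<e,e>,<t,s>>>>, ξ is <s,s>; result <e,<<e,e>,<t,s>>>.
[[δ ξ] α]: [δ ξ] is <e,<<e,e>,<t,s>>>, α is e; result <<e,e>,<t,s>>.

<<e,e>,<t,s>>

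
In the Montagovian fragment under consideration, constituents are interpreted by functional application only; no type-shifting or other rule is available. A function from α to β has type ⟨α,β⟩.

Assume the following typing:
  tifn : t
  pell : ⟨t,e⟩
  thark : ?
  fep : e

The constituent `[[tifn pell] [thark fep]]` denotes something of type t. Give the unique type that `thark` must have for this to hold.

⟨e,⟨e,t⟩⟩

[[tifn pell] [thark fep]] is required to be t. [tifn pell] : e cannot yield t as functor, so [thark fep] : ⟨e,t⟩.
[thark fep] is required to be ⟨e,t⟩. fep : e cannot yield ⟨e,t⟩ as functor, so thark : ⟨e,⟨e,t⟩⟩.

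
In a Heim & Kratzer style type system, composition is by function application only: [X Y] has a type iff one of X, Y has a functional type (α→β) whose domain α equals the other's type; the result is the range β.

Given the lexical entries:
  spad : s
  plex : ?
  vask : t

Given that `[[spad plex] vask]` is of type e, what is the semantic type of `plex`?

(s→(t→e))

[[spad plex] vask] is required to be e. vask : t cannot yield e as functor, so [spad plex] : (t→e).
[spad plex] is required to be (t→e). spad : s cannot yield (t→e) as functor, so plex : (s→(t→e)).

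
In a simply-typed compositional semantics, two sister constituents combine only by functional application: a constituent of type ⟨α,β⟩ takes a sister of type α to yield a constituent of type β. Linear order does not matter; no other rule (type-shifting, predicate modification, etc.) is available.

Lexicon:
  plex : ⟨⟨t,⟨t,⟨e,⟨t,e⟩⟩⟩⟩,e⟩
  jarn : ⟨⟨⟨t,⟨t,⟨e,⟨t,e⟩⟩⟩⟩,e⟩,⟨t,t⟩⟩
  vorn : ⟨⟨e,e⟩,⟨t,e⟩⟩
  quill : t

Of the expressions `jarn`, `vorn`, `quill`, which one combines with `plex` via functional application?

jarn — combines: jarn : ⟨⟨⟨t,⟨t,⟨e,⟨t,e⟩⟩⟩⟩,e⟩,⟨t,t⟩⟩ takes plex : ⟨⟨t,⟨t,⟨e,⟨t,e⟩⟩⟩⟩,e⟩ as argument, giving ⟨t,t⟩.
vorn : ⟨⟨e,e⟩,⟨t,e⟩⟩ — plex needs ⟨t,⟨t,⟨e,⟨t,e⟩⟩⟩⟩; vorn needs ⟨e,e⟩; neither fits.
quill : t — plex needs ⟨t,⟨t,⟨e,⟨t,e⟩⟩⟩⟩; quill needs nothing (atomic); neither fits.

jarn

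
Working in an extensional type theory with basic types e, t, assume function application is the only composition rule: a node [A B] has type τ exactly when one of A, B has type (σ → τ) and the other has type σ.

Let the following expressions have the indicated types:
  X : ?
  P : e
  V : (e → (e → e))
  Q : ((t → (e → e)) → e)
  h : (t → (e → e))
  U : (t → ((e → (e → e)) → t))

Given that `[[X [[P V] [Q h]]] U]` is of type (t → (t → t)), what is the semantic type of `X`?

[[X [[P V] [Q h]]] U] is required to be (t → (t → t)). U : (t → ((e → (e → e)) → t)) cannot yield (t → (t → t)) as functor, so [X [[P V] [Q h]]] : ((t → ((e → (e → e)) → t)) → (t → (t → t))).
[X [[P V] [Q h]]] is required to be ((t → ((e → (e → e)) → t)) → (t → (t → t))). [[P V] [Q h]] : e cannot yield ((t → ((e → (e → e)) → t)) → (t → (t → t))) as functor, so X : (e → ((t → ((e → (e → e)) → t)) → (t → (t → t)))).

(e → ((t → ((e → (e → e)) → t)) → (t → (t → t))))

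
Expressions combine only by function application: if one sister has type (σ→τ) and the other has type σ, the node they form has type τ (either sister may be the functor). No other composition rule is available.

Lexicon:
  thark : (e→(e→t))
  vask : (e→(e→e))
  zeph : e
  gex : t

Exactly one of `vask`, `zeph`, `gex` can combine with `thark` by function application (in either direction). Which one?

zeph

vask : (e→(e→e)) — thark needs e; vask needs e; neither fits.
zeph — combines: thark : (e→(e→t)) takes zeph : e as argument, giving (e→t).
gex : t — thark needs e; gex needs nothing (atomic); neither fits.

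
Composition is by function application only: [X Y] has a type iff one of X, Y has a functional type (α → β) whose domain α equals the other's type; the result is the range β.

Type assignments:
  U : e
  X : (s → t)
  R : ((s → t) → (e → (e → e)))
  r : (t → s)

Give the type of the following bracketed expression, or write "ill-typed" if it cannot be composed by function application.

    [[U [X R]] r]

ill-typed

[X R]: functor R : ((s → t) → (e → (e → e))), argument X : (s → t); result (e → (e → e)).
[U [X R]]: functor [X R] : (e → (e → e)), argument U : e; result (e → e).
[[U [X R]] r]: (e → e) and (t → s) cannot combine by function application — type clash.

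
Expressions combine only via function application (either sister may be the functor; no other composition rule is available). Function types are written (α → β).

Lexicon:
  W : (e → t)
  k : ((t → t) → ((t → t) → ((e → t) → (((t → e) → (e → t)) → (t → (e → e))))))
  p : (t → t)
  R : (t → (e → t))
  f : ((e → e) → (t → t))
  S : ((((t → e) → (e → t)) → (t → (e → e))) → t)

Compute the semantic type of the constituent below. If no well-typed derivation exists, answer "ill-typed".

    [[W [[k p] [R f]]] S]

ill-typed

[k p]: ((t → t) → ((t → t) → ((e → t) → (((t → e) → (e → t)) → (t → (e → e)))))) applied to (t → t) yields ((t → t) → ((e → t) → (((t → e) → (e → t)) → (t → (e → e))))).
At [R f]: neither (t → (e → t)) nor ((e → e) → (t → t)) can take the other as argument; the node is ill-typed.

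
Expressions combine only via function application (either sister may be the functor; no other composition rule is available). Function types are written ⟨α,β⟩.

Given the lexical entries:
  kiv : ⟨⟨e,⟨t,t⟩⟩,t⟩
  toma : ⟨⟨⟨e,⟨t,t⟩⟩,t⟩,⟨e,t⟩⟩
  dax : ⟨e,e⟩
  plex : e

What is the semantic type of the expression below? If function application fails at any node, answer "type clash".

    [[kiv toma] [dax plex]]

[kiv toma]: ⟨⟨⟨e,⟨t,t⟩⟩,t⟩,⟨e,t⟩⟩ applied to ⟨⟨e,⟨t,t⟩⟩,t⟩ yields ⟨e,t⟩.
[dax plex]: ⟨e,e⟩ applied to e yields e.
[[kiv toma] [dax plex]]: ⟨e,t⟩ applied to e yields t.

t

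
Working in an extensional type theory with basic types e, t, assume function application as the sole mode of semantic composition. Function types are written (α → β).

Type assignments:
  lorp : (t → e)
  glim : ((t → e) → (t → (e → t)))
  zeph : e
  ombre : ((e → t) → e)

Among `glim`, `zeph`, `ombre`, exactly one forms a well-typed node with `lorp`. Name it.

glim — combines: glim : ((t → e) → (t → (e → t))) takes lorp : (t → e) as argument, giving (t → (e → t)).
zeph : e — lorp needs t; zeph needs nothing (atomic); neither fits.
ombre : ((e → t) → e) — lorp needs t; ombre needs (e → t); neither fits.

glim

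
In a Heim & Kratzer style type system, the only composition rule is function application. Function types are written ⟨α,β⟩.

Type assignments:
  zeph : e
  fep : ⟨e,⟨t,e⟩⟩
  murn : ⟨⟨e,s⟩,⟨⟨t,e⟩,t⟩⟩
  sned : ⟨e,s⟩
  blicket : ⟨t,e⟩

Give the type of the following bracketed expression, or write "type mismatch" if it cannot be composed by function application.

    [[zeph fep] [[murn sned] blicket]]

e

[zeph fep] — fep of type ⟨e,⟨t,e⟩⟩ combines with zeph of type e: type ⟨t,e⟩.
[murn sned] — murn of type ⟨⟨e,s⟩,⟨⟨t,e⟩,t⟩⟩ combines with sned of type ⟨e,s⟩: type ⟨⟨t,e⟩,t⟩.
[[murn sned] blicket] — [murn sned] of type ⟨⟨t,e⟩,t⟩ combines with blicket of type ⟨t,e⟩: type t.
[[zeph fep] [[murn sned] blicket]] — [zeph fep] of type ⟨t,e⟩ combines with [[murn sned] blicket] of type t: type e.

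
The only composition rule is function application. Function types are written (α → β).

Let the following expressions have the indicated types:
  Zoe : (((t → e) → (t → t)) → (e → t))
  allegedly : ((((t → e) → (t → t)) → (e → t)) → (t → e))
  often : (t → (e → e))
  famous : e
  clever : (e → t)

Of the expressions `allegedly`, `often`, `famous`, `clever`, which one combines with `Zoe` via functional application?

allegedly — combines: allegedly : ((((t → e) → (t → t)) → (e → t)) → (t → e)) takes Zoe : (((t → e) → (t → t)) → (e → t)) as argument, giving (t → e).
often : (t → (e → e)) — neither side's domain matches the other.
famous : e — neither side's domain matches the other.
clever : (e → t) — neither side's domain matches the other.

allegedly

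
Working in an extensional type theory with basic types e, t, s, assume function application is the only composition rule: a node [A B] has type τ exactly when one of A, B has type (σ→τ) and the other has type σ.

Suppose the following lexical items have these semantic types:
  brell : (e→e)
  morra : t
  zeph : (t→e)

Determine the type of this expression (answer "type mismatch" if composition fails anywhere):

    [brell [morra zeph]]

e

[morra zeph]: (t→e) applied to t yields e.
[brell [morra zeph]]: (e→e) applied to e yields e.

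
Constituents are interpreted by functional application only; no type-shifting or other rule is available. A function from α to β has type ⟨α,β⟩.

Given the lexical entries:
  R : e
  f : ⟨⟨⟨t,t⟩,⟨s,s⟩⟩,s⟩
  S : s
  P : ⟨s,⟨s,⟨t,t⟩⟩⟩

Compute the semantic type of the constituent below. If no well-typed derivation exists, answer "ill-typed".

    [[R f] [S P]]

ill-typed

[R f]: e and ⟨⟨⟨t,t⟩,⟨s,s⟩⟩,s⟩ cannot combine by function application — type clash.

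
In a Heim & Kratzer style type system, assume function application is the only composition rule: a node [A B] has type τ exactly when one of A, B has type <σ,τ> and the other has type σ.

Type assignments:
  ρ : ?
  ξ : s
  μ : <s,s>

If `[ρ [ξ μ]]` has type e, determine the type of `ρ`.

[ρ [ξ μ]] must have type e. The sister [ξ μ] has type s; that is not a function onto e, so ρ must be the functor, of type <s,e>.

<s,e>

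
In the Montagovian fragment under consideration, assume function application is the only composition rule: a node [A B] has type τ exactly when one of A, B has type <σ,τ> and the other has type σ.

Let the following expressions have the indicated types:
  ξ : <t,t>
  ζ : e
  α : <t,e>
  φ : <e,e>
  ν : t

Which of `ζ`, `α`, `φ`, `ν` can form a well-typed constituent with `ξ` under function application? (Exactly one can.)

ζ : e — no; ξ wants t, and ζ wants nothing (atomic).
α : <t,e> — no; ξ wants t, and α wants t.
φ : <e,e> — no; ξ wants t, and φ wants e.
ν — combines: ξ : <t,t> takes ν : t as argument, giving t.

ν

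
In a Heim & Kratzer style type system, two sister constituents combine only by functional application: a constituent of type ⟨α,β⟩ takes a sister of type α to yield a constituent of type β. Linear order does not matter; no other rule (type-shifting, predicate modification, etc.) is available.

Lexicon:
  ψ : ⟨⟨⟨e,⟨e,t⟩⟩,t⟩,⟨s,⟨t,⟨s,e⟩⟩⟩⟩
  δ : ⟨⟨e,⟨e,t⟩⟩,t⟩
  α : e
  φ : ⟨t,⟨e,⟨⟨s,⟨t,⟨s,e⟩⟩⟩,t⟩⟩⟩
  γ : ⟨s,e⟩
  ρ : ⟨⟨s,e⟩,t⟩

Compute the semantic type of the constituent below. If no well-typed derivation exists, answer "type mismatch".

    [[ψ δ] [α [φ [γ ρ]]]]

[ψ δ]: ψ is ⟨⟨⟨e,⟨e,t⟩⟩,t⟩,⟨s,⟨t,⟨s,e⟩⟩⟩⟩, δ is ⟨⟨e,⟨e,t⟩⟩,t⟩; result ⟨s,⟨t,⟨s,e⟩⟩⟩.
[γ ρ]: ρ is ⟨⟨s,e⟩,t⟩, γ is ⟨s,e⟩; result t.
[φ [γ ρ]]: φ is ⟨t,⟨e,⟨⟨s,⟨t,⟨s,e⟩⟩⟩,t⟩⟩⟩, [γ ρ] is t; result ⟨e,⟨⟨s,⟨t,⟨s,e⟩⟩⟩,t⟩⟩.
[α [φ [γ ρ]]]: [φ [γ ρ]] is ⟨e,⟨⟨s,⟨t,⟨s,e⟩⟩⟩,t⟩⟩, α is e; result ⟨⟨s,⟨t,⟨s,e⟩⟩⟩,t⟩.
[[ψ δ] [α [φ [γ ρ]]]]: [α [φ [γ ρ]]] is ⟨⟨s,⟨t,⟨s,e⟩⟩⟩,t⟩, [ψ δ] is ⟨s,⟨t,⟨s,e⟩⟩⟩; result t.

t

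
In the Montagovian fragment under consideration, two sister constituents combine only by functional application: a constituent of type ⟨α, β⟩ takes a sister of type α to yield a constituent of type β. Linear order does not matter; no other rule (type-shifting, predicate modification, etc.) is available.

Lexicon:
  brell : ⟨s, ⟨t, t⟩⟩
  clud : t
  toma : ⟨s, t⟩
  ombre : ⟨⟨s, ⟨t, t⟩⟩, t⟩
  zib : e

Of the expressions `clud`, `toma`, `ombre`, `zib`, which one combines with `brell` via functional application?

ombre

clud : t — does not combine with brell.
toma : ⟨s, t⟩ — does not combine with brell.
ombre — combines: ombre : ⟨⟨s, ⟨t, t⟩⟩, t⟩ takes brell : ⟨s, ⟨t, t⟩⟩ as argument, giving t.
zib : e — does not combine with brell.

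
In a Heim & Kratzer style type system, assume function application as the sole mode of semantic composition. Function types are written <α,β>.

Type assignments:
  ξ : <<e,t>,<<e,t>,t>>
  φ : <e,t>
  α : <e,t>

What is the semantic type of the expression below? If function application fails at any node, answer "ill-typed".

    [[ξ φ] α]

[ξ φ]: <<e,t>,<<e,t>,t>> applied to <e,t> yields <<e,t>,t>.
[[ξ φ] α]: <<e,t>,t> applied to <e,t> yields t.

t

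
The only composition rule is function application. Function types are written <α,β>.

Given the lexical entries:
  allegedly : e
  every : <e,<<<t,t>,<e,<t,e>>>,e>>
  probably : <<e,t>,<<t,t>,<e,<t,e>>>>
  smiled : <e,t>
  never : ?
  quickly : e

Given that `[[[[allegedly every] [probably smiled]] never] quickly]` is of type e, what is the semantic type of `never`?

<e,<e,e>>

[[[[allegedly every] [probably smiled]] never] quickly] is required to be e. quickly : e cannot yield e as functor, so [[[allegedly every] [probably smiled]] never] : <e,e>.
[[[allegedly every] [probably smiled]] never] is required to be <e,e>. [[allegedly every] [probably smiled]] : e cannot yield <e,e> as functor, so never : <e,<e,e>>.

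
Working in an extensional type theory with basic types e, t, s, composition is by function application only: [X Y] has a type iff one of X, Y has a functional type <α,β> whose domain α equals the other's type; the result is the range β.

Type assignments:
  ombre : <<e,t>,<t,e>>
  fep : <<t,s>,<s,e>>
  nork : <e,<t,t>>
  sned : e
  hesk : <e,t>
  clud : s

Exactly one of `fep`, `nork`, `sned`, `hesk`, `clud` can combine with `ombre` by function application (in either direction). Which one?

hesk

fep : <<t,s>,<s,e>> — ombre needs <e,t>; fep needs <t,s>; neither fits.
nork : <e,<t,t>> — ombre needs <e,t>; nork needs e; neither fits.
sned : e — ombre needs <e,t>; sned needs nothing (atomic); neither fits.
hesk — combines: ombre : <<e,t>,<t,e>> takes hesk : <e,t> as argument, giving <t,e>.
clud : s — ombre needs <e,t>; clud needs nothing (atomic); neither fits.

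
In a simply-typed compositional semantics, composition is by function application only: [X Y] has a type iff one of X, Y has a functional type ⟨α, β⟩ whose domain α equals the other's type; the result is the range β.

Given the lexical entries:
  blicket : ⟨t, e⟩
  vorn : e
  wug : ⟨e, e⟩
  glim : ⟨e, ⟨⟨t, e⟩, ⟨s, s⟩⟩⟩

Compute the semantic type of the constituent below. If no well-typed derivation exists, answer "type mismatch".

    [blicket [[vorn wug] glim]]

⟨s, s⟩

[vorn wug]: ⟨e, e⟩ applied to e yields e.
[[vorn wug] glim]: ⟨e, ⟨⟨t, e⟩, ⟨s, s⟩⟩⟩ applied to e yields ⟨⟨t, e⟩, ⟨s, s⟩⟩.
[blicket [[vorn wug] glim]]: ⟨⟨t, e⟩, ⟨s, s⟩⟩ applied to ⟨t, e⟩ yields ⟨s, s⟩.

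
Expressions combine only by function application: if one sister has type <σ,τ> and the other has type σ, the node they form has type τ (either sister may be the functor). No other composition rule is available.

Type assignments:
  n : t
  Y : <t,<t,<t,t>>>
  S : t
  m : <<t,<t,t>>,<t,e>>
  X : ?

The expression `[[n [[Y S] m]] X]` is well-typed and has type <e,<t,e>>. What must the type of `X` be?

<e,<e,<t,e>>>

At [[n [[Y S] m]] X] (required: <e,<t,e>>): [n [[Y S] m]] is e, which is not a function with range <e,<t,e>>; hence X is the functor — type <e,<e,<t,e>>>.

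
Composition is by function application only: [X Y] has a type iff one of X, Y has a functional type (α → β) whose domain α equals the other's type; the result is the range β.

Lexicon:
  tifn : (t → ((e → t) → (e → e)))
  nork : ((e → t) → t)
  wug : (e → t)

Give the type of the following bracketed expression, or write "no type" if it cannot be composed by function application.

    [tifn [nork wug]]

((e → t) → (e → e))

[nork wug]: ((e → t) → t) applied to (e → t) yields t.
[tifn [nork wug]]: (t → ((e → t) → (e → e))) applied to t yields ((e → t) → (e → e)).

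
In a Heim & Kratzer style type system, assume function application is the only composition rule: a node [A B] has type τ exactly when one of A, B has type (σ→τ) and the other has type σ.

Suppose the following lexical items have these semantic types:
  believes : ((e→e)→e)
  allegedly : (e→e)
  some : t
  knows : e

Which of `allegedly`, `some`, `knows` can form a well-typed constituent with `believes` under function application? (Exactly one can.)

allegedly — combines: believes : ((e→e)→e) takes allegedly : (e→e) as argument, giving e.
some : t — does not combine with believes.
knows : e — does not combine with believes.

allegedly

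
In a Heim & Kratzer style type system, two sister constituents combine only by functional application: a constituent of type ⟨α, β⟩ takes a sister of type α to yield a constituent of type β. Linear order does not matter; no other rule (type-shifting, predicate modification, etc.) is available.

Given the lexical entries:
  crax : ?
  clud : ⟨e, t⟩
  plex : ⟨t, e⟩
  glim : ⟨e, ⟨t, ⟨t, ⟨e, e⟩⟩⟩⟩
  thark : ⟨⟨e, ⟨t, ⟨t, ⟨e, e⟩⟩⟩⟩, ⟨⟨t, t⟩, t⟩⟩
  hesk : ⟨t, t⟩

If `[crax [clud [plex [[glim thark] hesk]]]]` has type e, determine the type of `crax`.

For [crax [clud [plex [[glim thark] hesk]]]] to have type e with [clud [plex [[glim thark] hesk]]] of type t, crax must be the function: crax : ⟨t, e⟩.

⟨t, e⟩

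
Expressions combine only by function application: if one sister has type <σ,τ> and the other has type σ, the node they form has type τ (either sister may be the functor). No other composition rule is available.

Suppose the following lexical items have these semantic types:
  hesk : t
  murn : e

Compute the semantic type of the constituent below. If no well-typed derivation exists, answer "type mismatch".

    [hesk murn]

[hesk murn]: t and e cannot combine by function application — type clash.

type mismatch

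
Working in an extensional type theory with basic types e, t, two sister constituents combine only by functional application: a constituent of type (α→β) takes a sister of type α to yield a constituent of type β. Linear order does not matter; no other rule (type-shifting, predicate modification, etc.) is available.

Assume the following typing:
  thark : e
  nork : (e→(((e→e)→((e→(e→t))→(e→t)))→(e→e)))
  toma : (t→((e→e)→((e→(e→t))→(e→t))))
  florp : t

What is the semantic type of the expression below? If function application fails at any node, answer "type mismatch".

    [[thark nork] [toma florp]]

[thark nork]: nork is (e→(((e→e)→((e→(e→t))→(e→t)))→(e→e))), thark is e; result (((e→e)→((e→(e→t))→(e→t)))→(e→e)).
[toma florp]: toma is (t→((e→e)→((e→(e→t))→(e→t)))), florp is t; result ((e→e)→((e→(e→t))→(e→t))).
[[thark nork] [toma florp]]: [thark nork] is (((e→e)→((e→(e→t))→(e→t)))→(e→e)), [toma florp] is ((e→e)→((e→(e→t))→(e→t))); result (e→e).

(e→e)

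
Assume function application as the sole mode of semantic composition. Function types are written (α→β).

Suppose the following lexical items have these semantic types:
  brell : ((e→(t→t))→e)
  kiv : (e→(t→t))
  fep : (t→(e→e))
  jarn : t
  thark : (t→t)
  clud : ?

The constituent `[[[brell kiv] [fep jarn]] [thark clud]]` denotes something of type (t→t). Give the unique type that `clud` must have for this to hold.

For [[[brell kiv] [fep jarn]] [thark clud]] to have type (t→t) with [[brell kiv] [fep jarn]] of type e, [thark clud] must be the function: [thark clud] : (e→(t→t)).
For [thark clud] to have type (e→(t→t)) with thark of type (t→t), clud must be the function: clud : ((t→t)→(e→(t→t))).

((t→t)→(e→(t→t)))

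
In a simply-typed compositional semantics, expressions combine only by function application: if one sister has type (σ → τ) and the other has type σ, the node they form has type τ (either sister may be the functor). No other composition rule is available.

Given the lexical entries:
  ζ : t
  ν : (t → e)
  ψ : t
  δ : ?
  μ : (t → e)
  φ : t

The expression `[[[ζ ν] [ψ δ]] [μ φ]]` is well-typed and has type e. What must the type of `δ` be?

At [[[ζ ν] [ψ δ]] [μ φ]] (required: e): [μ φ] is e, which is not a function with range e; hence [[ζ ν] [ψ δ]] is the functor — type (e → e).
At [[ζ ν] [ψ δ]] (required: (e → e)): [ζ ν] is e, which is not a function with range (e → e); hence [ψ δ] is the functor — type (e → (e → e)).
At [ψ δ] (required: (e → (e → e))): ψ is t, which is not a function with range (e → (e → e)); hence δ is the functor — type (t → (e → (e → e))).

(t → (e → (e → e)))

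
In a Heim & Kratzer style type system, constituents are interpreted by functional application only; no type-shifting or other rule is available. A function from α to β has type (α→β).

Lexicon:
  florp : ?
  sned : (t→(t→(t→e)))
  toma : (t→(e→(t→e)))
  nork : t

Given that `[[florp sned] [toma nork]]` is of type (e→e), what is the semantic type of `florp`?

For [[florp sned] [toma nork]] to have type (e→e) with [toma nork] of type (e→(t→e)), [florp sned] must be the function: [florp sned] : ((e→(t→e))→(e→e)).
For [florp sned] to have type ((e→(t→e))→(e→e)) with sned of type (t→(t→(t→e))), florp must be the function: florp : ((t→(t→(t→e)))→((e→(t→e))→(e→e))).

((t→(t→(t→e)))→((e→(t→e))→(e→e)))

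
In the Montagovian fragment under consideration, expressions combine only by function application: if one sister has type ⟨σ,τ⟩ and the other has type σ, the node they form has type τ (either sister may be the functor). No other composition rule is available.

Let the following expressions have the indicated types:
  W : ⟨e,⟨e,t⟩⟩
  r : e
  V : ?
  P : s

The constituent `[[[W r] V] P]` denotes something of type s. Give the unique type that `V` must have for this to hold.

⟨⟨e,t⟩,⟨s,s⟩⟩

For [[[W r] V] P] to have type s with P of type s, [[W r] V] must be the function: [[W r] V] : ⟨s,s⟩.
For [[W r] V] to have type ⟨s,s⟩ with [W r] of type ⟨e,t⟩, V must be the function: V : ⟨⟨e,t⟩,⟨s,s⟩⟩.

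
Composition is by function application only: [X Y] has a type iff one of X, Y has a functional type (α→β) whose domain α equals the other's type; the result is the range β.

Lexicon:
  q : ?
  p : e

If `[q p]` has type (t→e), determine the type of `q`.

(e→(t→e))

At [q p] (required: (t→e)): p is e, which is not a function with range (t→e); hence q is the functor — type (e→(t→e)).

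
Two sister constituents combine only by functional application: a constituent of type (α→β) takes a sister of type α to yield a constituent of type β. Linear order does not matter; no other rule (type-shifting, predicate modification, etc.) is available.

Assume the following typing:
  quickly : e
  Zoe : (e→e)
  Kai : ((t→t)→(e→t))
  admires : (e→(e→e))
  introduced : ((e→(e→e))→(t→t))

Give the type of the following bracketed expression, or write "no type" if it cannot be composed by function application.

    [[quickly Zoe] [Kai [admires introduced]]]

[quickly Zoe]: functor Zoe : (e→e), argument quickly : e; result e.
[admires introduced]: functor introduced : ((e→(e→e))→(t→t)), argument admires : (e→(e→e)); result (t→t).
[Kai [admires introduced]]: functor Kai : ((t→t)→(e→t)), argument [admires introduced] : (t→t); result (e→t).
[[quickly Zoe] [Kai [admires introduced]]]: functor [Kai [admires introduced]] : (e→t), argument [quickly Zoe] : e; result t.

t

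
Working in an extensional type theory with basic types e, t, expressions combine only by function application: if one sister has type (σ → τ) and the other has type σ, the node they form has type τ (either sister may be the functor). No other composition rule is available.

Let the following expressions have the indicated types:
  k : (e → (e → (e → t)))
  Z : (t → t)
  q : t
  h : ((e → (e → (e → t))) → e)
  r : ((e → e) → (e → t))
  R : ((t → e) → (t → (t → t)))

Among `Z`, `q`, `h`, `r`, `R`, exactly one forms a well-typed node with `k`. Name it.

h

Z : (t → t) — k needs e; Z needs t; neither fits.
q : t — k needs e; q needs nothing (atomic); neither fits.
h — combines: h : ((e → (e → (e → t))) → e) takes k : (e → (e → (e → t))) as argument, giving e.
r : ((e → e) → (e → t)) — k needs e; r needs (e → e); neither fits.
R : ((t → e) → (t → (t → t))) — k needs e; R needs (t → e); neither fits.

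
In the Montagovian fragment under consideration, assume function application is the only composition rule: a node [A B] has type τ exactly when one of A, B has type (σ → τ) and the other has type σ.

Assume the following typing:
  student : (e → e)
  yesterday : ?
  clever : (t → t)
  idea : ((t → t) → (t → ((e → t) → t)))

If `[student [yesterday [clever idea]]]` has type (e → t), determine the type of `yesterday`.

((t → ((e → t) → t)) → ((e → e) → (e → t)))

[student [yesterday [clever idea]]] is required to be (e → t). student : (e → e) cannot yield (e → t) as functor, so [yesterday [clever idea]] : ((e → e) → (e → t)).
[yesterday [clever idea]] is required to be ((e → e) → (e → t)). [clever idea] : (t → ((e → t) → t)) cannot yield ((e → e) → (e → t)) as functor, so yesterday : ((t → ((e → t) → t)) → ((e → e) → (e → t))).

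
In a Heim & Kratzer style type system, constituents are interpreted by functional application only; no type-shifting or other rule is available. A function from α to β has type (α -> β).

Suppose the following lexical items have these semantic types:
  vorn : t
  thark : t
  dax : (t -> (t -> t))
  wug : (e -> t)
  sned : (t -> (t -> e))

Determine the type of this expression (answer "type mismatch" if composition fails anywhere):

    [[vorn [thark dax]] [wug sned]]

type mismatch

[thark dax]: (t -> (t -> t)) applied to t yields (t -> t).
[vorn [thark dax]]: (t -> t) applied to t yields t.
At [wug sned]: neither (e -> t) nor (t -> (t -> e)) can take the other as argument; the node is ill-typed.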